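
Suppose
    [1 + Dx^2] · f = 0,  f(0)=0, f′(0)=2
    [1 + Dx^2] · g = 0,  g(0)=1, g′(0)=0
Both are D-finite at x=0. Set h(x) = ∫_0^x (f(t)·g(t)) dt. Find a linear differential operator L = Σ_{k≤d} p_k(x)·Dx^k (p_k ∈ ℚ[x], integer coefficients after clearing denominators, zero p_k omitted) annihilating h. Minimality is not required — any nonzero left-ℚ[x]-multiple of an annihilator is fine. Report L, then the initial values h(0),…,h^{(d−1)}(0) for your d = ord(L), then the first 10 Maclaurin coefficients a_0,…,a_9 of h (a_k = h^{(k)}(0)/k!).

L = 4·Dx^2 + Dx^4  (order 4).
h: a_k = 0, 0, 1, 0, -1/3, 0, 2/45, 0, -1/315, 0, …
ICs: h(0) = 0, h′(0) = 0, h′′(0) = 2, h′′′(0) = 0.

f: a_k = 0, 2, 0, -1/3, 0, 1/60, 0, -1/2520, 0, 1/181440, …
g: a_k = 1, 0, -1/2, 0, 1/24, 0, -1/720, 0, 1/40320, 0, …
Product ⇒ symmetric product L₀, ord ≤ 4.
∫: right-multiply L₀ by Dx.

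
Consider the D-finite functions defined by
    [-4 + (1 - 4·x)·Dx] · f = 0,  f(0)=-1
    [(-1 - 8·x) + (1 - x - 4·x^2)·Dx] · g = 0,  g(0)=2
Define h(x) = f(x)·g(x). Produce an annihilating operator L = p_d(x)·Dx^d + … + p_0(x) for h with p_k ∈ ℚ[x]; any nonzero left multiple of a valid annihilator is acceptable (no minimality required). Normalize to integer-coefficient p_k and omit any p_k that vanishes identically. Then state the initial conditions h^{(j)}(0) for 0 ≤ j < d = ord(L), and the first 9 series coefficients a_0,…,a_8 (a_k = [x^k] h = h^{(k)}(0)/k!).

f: a_k = -1, -4, -16, -64, -256, -1024, -4096, -16384, -65536, …
g: a_k = 2, 2, 10, 18, 58, 130, 362, 882, 2330, …
Product ⇒ symmetric product L₀, ord ≤ 1.
L = (-5 + 48·x^2) + (1 - 5·x + 16·x^3)·Dx  (order 1).
h: a_k = -2, -10, -50, -218, -930, -3850, -15762, -63930, -258050, …
ICs: h(0) = -2.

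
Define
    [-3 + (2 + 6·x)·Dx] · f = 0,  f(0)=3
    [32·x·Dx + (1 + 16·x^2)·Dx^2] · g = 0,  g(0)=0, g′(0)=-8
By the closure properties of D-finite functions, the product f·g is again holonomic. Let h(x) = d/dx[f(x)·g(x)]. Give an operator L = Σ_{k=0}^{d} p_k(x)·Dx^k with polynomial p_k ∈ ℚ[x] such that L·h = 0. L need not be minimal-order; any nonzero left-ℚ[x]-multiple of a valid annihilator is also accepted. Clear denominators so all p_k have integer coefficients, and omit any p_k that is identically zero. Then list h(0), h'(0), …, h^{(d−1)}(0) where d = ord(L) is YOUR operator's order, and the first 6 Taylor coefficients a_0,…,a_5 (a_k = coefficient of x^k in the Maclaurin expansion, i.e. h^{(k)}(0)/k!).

L = (303 + 5760·x - 7200·x^2 - 55296·x^3 - 20736·x^4) + (364 + 3780·x + 4992·x^2 - 64512·x^3 - 193536·x^4 - 82944·x^5)·Dx + (36 - 40·x - 828·x^2 - 4096·x^3 - 24192·x^4 - 55296·x^5 - 27648·x^6)·Dx^2  (order 2).
h: a_k = -24, -72, 465, 606, -103749/16, -857601/80, …
ICs: h(0) = -24, h′(0) = -72.

f: a_k = 3, 9/2, -27/8, 81/16, -1215/128, 5103/256, …
g: a_k = 0, -8, 0, 128/3, 0, -2048/5, …
Product ⇒ symmetric product L₀, ord ≤ 2.
Differentiate: ansatz ord ≤ ord L₀ ⇒ L.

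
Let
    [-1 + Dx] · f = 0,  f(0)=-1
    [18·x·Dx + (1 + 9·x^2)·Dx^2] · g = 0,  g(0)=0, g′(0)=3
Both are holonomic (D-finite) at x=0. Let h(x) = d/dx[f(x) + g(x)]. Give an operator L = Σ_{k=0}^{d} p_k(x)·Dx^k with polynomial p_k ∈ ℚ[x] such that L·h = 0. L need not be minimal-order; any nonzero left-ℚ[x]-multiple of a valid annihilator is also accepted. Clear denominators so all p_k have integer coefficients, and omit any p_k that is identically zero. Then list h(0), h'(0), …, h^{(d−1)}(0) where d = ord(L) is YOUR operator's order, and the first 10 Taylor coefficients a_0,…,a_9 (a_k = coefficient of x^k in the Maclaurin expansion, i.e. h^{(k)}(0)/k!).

L = (18 - 18·x - 486·x^2 - 162·x^3) + (-19 + 468·x^2 - 81·x^4)·Dx + (1 + 18·x + 18·x^2 + 162·x^3 + 81·x^4)·Dx^2  (order 2).
h: a_k = 2, -1, -55/2, -1/6, 5831/24, -1/120, -1574641/720, -1/5040, 793618559/40320, -1/362880, …
ICs: h(0) = 2, h′(0) = -1.

f: a_k = -1, -1, -1/2, -1/6, -1/24, -1/120, -1/720, -1/5040, -1/40320, -1/362880, …
g: a_k = 0, 3, 0, -9, 0, 243/5, 0, -2187/7, 0, 2187, …
L₀ := lclm(L_f,L_g); ord L₀ ≤ 1+2.
h₀' ⇒ L via d/dx closure of L₀.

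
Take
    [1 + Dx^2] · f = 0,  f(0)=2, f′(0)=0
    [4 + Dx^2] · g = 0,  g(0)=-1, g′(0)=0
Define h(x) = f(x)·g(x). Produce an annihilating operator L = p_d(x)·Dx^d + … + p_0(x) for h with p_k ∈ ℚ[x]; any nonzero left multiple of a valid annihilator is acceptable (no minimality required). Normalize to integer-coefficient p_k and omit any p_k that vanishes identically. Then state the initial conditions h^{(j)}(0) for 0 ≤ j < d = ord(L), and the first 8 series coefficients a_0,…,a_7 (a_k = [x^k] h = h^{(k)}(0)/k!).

L = 9 + 10·Dx^2 + Dx^4  (order 4).
h: a_k = -2, 0, 5, 0, -41/12, 0, 73/72, 0, …
ICs: h(0) = -2, h′(0) = 0, h′′(0) = 10, h′′′(0) = 0.

f: a_k = 2, 0, -1, 0, 1/12, 0, -1/360, 0, …
g: a_k = -1, 0, 2, 0, -2/3, 0, 4/45, 0, …
f·g: L₀ = L_f ⊗_s L_g, ord ≤ 2·2.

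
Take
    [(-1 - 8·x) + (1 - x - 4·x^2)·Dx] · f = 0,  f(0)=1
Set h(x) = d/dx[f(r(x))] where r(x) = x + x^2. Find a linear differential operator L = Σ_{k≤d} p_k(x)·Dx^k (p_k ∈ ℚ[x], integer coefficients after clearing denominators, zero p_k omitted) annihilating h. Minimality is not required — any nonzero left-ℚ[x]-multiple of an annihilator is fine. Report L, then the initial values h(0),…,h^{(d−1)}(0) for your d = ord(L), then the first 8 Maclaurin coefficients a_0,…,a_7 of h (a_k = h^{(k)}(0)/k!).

f: a_k = 1, 1, 5, 9, 29, 65, 181, 441, …
L₀ from L_f via x↦r, Dx↦r'^{-1}Dx.
h=h₀': d/dx-closure on L₀ ⇒ L.
L = (12 + 78·x + 246·x^2 + 656·x^3 + 1128·x^4 + 960·x^5 + 320·x^6) + (-1 - 9·x - 9·x^2 + 66·x^3 + 220·x^4 + 312·x^5 + 224·x^6 + 64·x^7)·Dx  (order 1).
h: a_k = 1, 12, 57, 244, 1040, 4134, 16051, 61168, …
ICs: h(0) = 1.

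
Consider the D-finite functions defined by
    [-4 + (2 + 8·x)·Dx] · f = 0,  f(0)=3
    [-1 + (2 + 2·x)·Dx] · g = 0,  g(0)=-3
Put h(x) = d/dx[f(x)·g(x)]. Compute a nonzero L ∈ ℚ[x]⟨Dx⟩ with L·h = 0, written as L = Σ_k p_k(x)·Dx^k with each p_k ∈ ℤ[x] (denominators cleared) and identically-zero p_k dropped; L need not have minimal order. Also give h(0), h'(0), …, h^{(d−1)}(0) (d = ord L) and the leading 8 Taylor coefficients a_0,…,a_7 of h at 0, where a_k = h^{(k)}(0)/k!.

f: a_k = 3, 6, -6, 12, -30, 84, -252, 792, …
g: a_k = -3, -3/2, 3/8, -3/16, 15/128, -21/256, 63/1024, -99/2048, …
h₀=f·g: eliminate ⇒ L₀, order ≤ 1·1.
h=h₀': d/dx-closure on L₀ ⇒ L.
L = -9 + (-10 - 66·x - 120·x^2 - 64·x^3)·Dx  (order 1).
h: a_k = -45/2, 81/4, -1215/16, 8829/32, -257175/256, 1890783/512, -28080675/2048, 210328245/4096, …
ICs: h(0) = -45/2.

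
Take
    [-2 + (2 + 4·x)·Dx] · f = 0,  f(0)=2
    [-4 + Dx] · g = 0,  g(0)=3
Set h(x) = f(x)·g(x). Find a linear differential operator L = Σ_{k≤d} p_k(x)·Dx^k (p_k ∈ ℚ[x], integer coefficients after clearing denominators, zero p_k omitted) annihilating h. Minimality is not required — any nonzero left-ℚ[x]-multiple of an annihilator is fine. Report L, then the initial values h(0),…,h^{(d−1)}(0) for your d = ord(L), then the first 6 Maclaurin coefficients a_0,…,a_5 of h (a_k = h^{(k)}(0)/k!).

L = (-5 - 8·x) + (1 + 2·x)·Dx  (order 1).
h: a_k = 6, 30, 69, 103, 449/4, 1949/20, …
ICs: h(0) = 6.

f: a_k = 2, 2, -1, 1, -5/4, 7/4, …
g: a_k = 3, 12, 24, 32, 32, 128/5, …
f·g: L₀ = L_f ⊗_s L_g, ord ≤ 1·1.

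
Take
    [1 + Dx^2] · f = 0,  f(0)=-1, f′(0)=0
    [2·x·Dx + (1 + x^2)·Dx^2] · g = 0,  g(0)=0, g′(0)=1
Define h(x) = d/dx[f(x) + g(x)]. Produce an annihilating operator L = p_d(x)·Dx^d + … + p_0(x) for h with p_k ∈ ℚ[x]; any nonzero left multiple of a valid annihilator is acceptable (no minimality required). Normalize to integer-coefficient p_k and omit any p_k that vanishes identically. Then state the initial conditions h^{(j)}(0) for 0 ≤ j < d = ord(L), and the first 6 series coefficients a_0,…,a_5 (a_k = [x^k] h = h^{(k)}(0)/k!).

f: a_k = -1, 0, 1/2, 0, -1/24, 0, …
g: a_k = 0, 1, 0, -1/3, 0, 1/5, …
Weyl lclm of L_f,L_g ⇒ L₀ (ord ≤ 4).
h=h₀': d/dx-closure on L₀ ⇒ L.
L = (-22·x + 28·x^3 + 2·x^5) + (-1 + 7·x^2 + 9·x^4 + x^6)·Dx + (-22·x + 28·x^3 + 2·x^5)·Dx^2 + (-1 + 7·x^2 + 9·x^4 + x^6)·Dx^3  (order 3).
h: a_k = 1, 1, -1, -1/6, 1, 1/120, …
ICs: h(0) = 1, h′(0) = 1, h′′(0) = -2.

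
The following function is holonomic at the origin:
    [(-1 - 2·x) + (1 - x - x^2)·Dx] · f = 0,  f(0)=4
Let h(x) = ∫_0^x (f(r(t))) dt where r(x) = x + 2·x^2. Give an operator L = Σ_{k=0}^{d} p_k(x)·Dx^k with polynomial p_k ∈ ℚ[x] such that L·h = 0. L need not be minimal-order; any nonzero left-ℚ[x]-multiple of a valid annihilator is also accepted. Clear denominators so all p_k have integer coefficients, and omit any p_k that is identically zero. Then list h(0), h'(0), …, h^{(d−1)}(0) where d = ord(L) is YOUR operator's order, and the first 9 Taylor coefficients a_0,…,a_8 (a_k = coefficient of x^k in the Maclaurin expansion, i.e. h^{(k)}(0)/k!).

f: a_k = 4, 4, 8, 12, 20, 32, 52, 84, 136, …
h₀=f(r): pull back L_f along r ⇒ L₀.
Integrate: L := L₀·Dx.
L = (1 + 6·x + 12·x^2 + 16·x^3)·Dx + (-1 + x + 3·x^2 + 4·x^3 + 4·x^4)·Dx^2  (order 2).
h: a_k = 0, 4, 2, 16/3, 11, 124/5, 56, 948/7, 657/2, …
ICs: h(0) = 0, h′(0) = 4.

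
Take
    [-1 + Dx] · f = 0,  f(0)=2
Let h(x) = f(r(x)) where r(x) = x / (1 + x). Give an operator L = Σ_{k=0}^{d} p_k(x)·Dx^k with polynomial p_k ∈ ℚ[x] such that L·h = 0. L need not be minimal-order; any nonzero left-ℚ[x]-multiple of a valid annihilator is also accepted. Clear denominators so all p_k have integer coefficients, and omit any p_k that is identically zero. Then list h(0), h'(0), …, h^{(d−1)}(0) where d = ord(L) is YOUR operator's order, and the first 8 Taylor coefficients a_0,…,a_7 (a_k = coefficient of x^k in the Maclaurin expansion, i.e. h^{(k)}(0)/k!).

L = -1 + (1 + 2·x + x^2)·Dx  (order 1).
h: a_k = 2, 2, -1, 1/3, 1/12, -19/60, 151/360, -1091/2520, …
ICs: h(0) = 2.

f: a_k = 2, 2, 1, 1/3, 1/12, 1/60, 1/360, 1/2520, …
L₀ from L_f via x↦r, Dx↦r'^{-1}Dx.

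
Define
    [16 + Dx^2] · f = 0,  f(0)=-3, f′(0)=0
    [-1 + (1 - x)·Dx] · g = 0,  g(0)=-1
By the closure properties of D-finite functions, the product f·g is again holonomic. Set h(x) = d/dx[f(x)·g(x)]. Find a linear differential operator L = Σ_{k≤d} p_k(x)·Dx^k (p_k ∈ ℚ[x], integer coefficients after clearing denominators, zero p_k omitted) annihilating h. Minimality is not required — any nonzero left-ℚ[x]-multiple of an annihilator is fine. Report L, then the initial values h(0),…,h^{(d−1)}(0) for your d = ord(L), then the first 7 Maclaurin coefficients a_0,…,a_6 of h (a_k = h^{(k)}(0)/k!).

f: a_k = -3, 0, 24, 0, -32, 0, 256/15, …
g: a_k = -1, -1, -1, -1, -1, -1, -1, …
Sym-product of L_f,L_g gives L₀ (≤ ord 2).
h=h₀': d/dx-closure on L₀ ⇒ L.
L = (14 - 32·x + 16·x^2) + (-2 + 2·x)·Dx + (1 - 2·x + x^2)·Dx^2  (order 2).
h: a_k = 3, -42, -63, 44, 55, -182/5, -637/15, …
ICs: h(0) = 3, h′(0) = -42.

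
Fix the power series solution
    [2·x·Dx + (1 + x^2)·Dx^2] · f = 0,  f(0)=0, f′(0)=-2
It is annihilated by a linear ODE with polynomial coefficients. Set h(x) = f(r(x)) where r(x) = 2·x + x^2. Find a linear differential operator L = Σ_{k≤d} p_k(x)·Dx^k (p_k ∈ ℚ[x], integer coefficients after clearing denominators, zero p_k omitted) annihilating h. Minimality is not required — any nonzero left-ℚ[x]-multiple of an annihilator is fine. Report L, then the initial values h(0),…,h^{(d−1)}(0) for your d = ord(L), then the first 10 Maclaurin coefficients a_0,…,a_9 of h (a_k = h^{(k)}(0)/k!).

f: a_k = 0, -2, 0, 2/3, 0, -2/5, 0, 2/7, 0, -2/9, …
Change of var in L_f (x↦r) gives L₀.
L = (-1 + 8·x + 16·x^2 + 12·x^3 + 3·x^4)·Dx + (1 + x + 4·x^2 + 8·x^3 + 5·x^4 + x^5)·Dx^2  (order 2).
h: a_k = 0, -4, -2, 16/3, 8, -44/5, -94/3, 32/7, 112, 668/9, …
ICs: h(0) = 0, h′(0) = -4.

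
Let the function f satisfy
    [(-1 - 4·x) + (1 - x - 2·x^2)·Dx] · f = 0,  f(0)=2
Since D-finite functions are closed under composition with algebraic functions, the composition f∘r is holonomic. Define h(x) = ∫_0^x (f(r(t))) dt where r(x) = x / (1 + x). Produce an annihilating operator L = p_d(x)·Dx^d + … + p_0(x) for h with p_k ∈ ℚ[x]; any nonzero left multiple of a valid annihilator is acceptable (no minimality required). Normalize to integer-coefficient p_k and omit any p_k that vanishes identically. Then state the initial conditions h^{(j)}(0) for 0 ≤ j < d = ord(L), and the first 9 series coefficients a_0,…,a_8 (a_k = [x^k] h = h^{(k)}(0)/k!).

L = (1 + 5·x)·Dx + (-1 - 2·x + x^2 + 2·x^3)·Dx^2  (order 2).
h: a_k = 0, 2, 1, 4/3, 0, 8/5, -4/3, 24/7, -5, …
ICs: h(0) = 0, h′(0) = 2.

f: a_k = 2, 2, 6, 10, 22, 42, 86, 170, 342, …
f∘r: x↦r, Dx↦Dx/r' in L_f ⇒ L₀.
∫: right-multiply L₀ by Dx.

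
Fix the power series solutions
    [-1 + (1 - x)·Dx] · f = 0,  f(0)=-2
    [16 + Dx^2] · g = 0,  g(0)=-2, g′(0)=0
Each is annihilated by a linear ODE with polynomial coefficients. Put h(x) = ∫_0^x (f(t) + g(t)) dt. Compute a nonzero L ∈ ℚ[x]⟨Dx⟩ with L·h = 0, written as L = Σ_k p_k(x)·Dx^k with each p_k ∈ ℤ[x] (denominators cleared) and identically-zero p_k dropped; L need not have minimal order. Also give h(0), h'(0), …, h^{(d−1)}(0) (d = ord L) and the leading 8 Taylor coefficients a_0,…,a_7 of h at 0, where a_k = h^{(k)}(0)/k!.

L = (176 - 256·x + 128·x^2)·Dx + (-144 + 400·x - 384·x^2 + 128·x^3)·Dx^2 + (11 - 16·x + 8·x^2)·Dx^3 + (-9 + 25·x - 24·x^2 + 8·x^3)·Dx^4  (order 4).
h: a_k = 0, -4, -1, 14/3, -1/2, -14/3, -1/3, 422/315, …
ICs: h(0) = 0, h′(0) = -4, h′′(0) = -2, h′′′(0) = 28.

f: a_k = -2, -2, -2, -2, -2, -2, -2, -2, …
g: a_k = -2, 0, 16, 0, -64/3, 0, 512/45, 0, …
Sum ⇒ L₀ = lclm(L_f,L_g) in ℚ(x)⟨Dx⟩.
h=∫h₀ ⇒ L = L₀·Dx.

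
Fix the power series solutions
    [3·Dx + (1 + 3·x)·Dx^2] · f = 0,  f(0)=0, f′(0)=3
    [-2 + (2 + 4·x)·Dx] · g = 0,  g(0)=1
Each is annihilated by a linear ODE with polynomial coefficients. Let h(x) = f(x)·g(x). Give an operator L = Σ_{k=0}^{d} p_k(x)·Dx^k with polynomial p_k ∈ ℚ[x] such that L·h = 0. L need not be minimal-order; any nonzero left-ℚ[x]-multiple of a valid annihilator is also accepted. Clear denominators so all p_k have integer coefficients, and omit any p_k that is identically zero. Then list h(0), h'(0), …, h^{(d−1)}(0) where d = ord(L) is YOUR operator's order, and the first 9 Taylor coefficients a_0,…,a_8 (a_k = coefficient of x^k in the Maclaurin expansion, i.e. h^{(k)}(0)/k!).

f: a_k = 0, 3, -9/2, 9, -81/4, 243/5, -243/2, 2187/7, -6561/8, …
g: a_k = 1, 1, -1/2, 1/2, -5/8, 7/8, -21/16, 33/16, -429/128, …
f·g: L₀ = L_f ⊗_s L_g, ord ≤ 2·1.
L = 3·x + (1 + 2·x)·Dx + (1 + 7·x + 16·x^2 + 12·x^3)·Dx^2  (order 2).
h: a_k = 0, 3, -3/2, 3, -15/2, 789/40, -4227/80, 40041/280, -54603/140, …
ICs: h(0) = 0, h′(0) = 3.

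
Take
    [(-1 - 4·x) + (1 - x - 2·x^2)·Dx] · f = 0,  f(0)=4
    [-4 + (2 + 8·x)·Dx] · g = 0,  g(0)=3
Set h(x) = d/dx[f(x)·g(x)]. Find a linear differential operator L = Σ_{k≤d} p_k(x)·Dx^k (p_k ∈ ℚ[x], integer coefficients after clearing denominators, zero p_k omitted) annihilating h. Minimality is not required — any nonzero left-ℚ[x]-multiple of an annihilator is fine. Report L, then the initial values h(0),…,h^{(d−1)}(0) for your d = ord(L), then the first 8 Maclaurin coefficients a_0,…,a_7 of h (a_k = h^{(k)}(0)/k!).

L = (2 + 32·x + 84·x^2 + 80·x^3 + 80·x^4) + (-1 - 5·x - 4·x^2 + 8·x^3 + 40·x^4 + 32·x^5)·Dx  (order 1).
h: a_k = 36, 72, 468, 432, 3780, -216, 32508, -45792, …
ICs: h(0) = 36.

f: a_k = 4, 4, 12, 20, 44, 84, 172, 340, …
g: a_k = 3, 6, -6, 12, -30, 84, -252, 792, …
Sym-product of L_f,L_g gives L₀ (≤ ord 1).
h₀' ⇒ L via d/dx closure of L₀.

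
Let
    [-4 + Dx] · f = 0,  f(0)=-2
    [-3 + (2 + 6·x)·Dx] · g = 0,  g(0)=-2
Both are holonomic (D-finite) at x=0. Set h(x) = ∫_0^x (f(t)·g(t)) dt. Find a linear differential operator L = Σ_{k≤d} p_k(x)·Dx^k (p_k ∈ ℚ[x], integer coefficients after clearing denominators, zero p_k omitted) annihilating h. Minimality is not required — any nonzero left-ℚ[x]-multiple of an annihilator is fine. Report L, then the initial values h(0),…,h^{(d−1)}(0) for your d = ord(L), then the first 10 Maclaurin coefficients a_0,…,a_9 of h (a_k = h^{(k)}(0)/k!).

f: a_k = -2, -8, -16, -64/3, -64/3, -256/15, -512/45, -2048/315, -1024/315, -4096/2835, …
g: a_k = -2, -3, 9/4, -27/8, 405/64, -1701/128, 15309/512, -72171/1024, 2814669/16384, -14073345/32768, …
h₀=f·g: eliminate ⇒ L₀, order ≤ 1·1.
Integrate: L := L₀·Dx.
L = (-11 - 24·x)·Dx + (2 + 6·x)·Dx^2  (order 2).
h: a_k = 0, 4, 11, 103/6, 953/48, 8161/480, 76883/5760, 497863/80640, 9695729/1290240, -133285631/23224320, …
ICs: h(0) = 0, h′(0) = 4.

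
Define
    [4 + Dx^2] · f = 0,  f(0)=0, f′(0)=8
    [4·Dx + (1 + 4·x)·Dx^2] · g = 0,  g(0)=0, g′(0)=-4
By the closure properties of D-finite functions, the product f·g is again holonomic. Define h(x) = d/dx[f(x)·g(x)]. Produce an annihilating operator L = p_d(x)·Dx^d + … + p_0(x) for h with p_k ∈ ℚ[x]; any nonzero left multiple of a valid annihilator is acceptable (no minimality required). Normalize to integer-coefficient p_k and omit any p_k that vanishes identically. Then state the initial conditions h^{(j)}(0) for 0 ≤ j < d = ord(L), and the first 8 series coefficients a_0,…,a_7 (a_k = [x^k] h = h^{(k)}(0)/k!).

L = (-832 - 992·x - 5568·x^2 - 12288·x^3 - 2048·x^4 + 24576·x^5 + 16384·x^6) + (-264 - 1568·x - 2560·x^2 + 10240·x^4 + 8192·x^5)·Dx + (-220 - 368·x - 1760·x^2 - 3072·x^3 + 2048·x^4 + 12288·x^5 + 8192·x^6)·Dx^2 + (-66 - 392·x - 640·x^2 + 2560·x^4 + 2048·x^5)·Dx^3 + (-3 - 30·x - 92·x^2 + 640·x^4 + 1536·x^5 + 1024·x^6)·Dx^4  (order 4).
h: a_k = 0, -64, 192, -1792/3, 7040/3, -27520/3, 538496/15, -44489728/315, …
ICs: h(0) = 0, h′(0) = -64, h′′(0) = 384, h′′′(0) = -3584.

f: a_k = 0, 8, 0, -16/3, 0, 16/15, 0, -32/315, …
g: a_k = 0, -4, 8, -64/3, 64, -1024/5, 2048/3, -16384/7, …
f·g: L₀ = L_f ⊗_s L_g, ord ≤ 2·2.
Derive L from L₀ (diff closure).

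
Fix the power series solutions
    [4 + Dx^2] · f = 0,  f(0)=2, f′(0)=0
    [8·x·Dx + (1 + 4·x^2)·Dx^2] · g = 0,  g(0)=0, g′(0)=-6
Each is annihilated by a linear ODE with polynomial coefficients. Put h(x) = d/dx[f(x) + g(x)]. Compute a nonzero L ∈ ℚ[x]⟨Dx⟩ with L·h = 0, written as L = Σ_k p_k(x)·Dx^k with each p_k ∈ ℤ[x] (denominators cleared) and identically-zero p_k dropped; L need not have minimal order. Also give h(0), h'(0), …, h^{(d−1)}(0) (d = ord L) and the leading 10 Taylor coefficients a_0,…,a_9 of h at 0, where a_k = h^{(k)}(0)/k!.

L = (-352·x + 1792·x^3 + 512·x^5) + (-4 + 112·x^2 + 576·x^4 + 256·x^6)·Dx + (-88·x + 448·x^3 + 128·x^5)·Dx^2 + (-1 + 28·x^2 + 144·x^4 + 64·x^6)·Dx^3  (order 3).
h: a_k = -6, -8, 24, 16/3, -96, -16/15, 384, 32/315, -1536, -16/2835, …
ICs: h(0) = -6, h′(0) = -8, h′′(0) = 48.

f: a_k = 2, 0, -4, 0, 4/3, 0, -8/45, 0, 4/315, 0, …
g: a_k = 0, -6, 0, 8, 0, -96/5, 0, 384/7, 0, -512/3, …
Weyl lclm of L_f,L_g ⇒ L₀ (ord ≤ 4).
h=h₀': d/dx-closure on L₀ ⇒ L.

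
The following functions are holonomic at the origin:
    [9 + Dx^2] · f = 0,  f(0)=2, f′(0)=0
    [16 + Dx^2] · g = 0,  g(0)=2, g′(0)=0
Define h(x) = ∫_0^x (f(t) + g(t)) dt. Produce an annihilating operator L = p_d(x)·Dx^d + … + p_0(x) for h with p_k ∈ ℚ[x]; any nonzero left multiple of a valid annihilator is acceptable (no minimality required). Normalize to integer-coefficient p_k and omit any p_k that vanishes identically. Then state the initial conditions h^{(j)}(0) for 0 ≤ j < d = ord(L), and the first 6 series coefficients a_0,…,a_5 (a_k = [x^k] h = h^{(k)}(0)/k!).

L = 144·Dx + 25·Dx^3 + Dx^5  (order 5).
h: a_k = 0, 4, 0, -25/3, 0, 337/60, …
ICs: h(0) = 0, h′(0) = 4, h′′(0) = 0, h′′′(0) = -50, h′′′′(0) = 0.

f: a_k = 2, 0, -9, 0, 27/4, 0, …
g: a_k = 2, 0, -16, 0, 64/3, 0, …
Weyl lclm of L_f,L_g ⇒ L₀ (ord ≤ 4).
h=∫h₀ ⇒ L = L₀·Dx.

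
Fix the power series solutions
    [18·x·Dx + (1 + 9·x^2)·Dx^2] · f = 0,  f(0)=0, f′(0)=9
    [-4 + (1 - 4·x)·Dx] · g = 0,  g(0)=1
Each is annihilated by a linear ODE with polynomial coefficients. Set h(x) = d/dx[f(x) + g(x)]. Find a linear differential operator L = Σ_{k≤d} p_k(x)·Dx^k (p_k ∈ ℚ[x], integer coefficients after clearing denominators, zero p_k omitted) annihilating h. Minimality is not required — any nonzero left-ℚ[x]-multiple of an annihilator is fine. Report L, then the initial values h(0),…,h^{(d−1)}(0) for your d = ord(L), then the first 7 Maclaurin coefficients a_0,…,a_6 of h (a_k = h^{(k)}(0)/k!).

f: a_k = 0, 9, 0, -27, 0, 729/5, 0, …
g: a_k = 1, 4, 16, 64, 256, 1024, 4096, …
Weyl lclm of L_f,L_g ⇒ L₀ (ord ≤ 3).
Derive L from L₀ (diff closure).
L = (72 - 1152·x - 1944·x^2) + (-57 + 72·x - 765·x^2 - 1944·x^3)·Dx + (4 - 7·x - 63·x^3 - 324·x^4)·Dx^2  (order 2).
h: a_k = 13, 32, 111, 1024, 5849, 24576, 108127, …
ICs: h(0) = 13, h′(0) = 32.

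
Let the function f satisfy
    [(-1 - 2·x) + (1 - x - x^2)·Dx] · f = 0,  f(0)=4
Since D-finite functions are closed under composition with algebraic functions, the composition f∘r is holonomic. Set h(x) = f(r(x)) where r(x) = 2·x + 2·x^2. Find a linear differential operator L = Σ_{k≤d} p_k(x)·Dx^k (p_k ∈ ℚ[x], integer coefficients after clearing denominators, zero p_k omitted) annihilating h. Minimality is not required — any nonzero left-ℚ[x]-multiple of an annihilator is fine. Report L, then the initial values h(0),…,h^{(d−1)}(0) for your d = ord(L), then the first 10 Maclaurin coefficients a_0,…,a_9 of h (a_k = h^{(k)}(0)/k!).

L = (2 + 12·x + 24·x^2 + 16·x^3) + (-1 + 2·x + 6·x^2 + 8·x^3 + 4·x^4)·Dx  (order 1).
h: a_k = 4, 8, 40, 160, 640, 2592, 10464, 42240, 170560, 688640, …
ICs: h(0) = 4.

f: a_k = 4, 4, 8, 12, 20, 32, 52, 84, 136, 220, …
Change of var in L_f (x↦r) gives L₀.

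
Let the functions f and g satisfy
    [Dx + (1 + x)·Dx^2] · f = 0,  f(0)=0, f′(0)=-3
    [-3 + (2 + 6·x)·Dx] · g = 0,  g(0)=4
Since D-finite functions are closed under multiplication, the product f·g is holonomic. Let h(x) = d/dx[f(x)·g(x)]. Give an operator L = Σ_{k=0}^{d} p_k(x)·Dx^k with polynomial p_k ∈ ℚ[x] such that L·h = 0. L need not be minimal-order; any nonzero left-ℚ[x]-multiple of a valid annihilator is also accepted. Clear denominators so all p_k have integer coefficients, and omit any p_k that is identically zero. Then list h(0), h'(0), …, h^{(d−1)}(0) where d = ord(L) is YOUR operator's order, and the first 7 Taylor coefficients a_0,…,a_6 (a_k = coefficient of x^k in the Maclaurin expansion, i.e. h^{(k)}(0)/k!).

f: a_k = 0, -3, 3/2, -1, 3/4, -3/5, 1/2, …
g: a_k = 4, 6, -9/2, 27/4, -405/32, 1701/64, -15309/256, …
h₀=f·g: eliminate ⇒ L₀, order ≤ 2·1.
h=h₀': d/dx-closure on L₀ ⇒ L.
L = (3 + 126·x + 27·x^2) + (128 + 648·x + 864·x^2 + 216·x^3)·Dx + (28 + 208·x + 504·x^2 + 432·x^3 + 108·x^4)·Dx^2  (order 2).
h: a_k = -12, -24, 111/2, -120, 8751/32, -53013/80, 2159127/1280, …
ICs: h(0) = -12, h′(0) = -24.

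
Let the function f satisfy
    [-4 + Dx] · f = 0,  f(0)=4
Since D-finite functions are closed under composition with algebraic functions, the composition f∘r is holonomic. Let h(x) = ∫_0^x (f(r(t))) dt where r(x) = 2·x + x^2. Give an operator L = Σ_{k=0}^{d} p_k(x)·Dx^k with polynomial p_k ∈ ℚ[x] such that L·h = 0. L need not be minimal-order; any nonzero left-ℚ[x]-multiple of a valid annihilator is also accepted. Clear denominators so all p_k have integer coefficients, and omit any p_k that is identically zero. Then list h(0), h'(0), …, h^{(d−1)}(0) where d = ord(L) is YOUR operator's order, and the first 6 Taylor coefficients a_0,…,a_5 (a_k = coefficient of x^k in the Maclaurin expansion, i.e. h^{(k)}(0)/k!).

L = (-8 - 8·x)·Dx + Dx^2  (order 2).
h: a_k = 0, 4, 16, 48, 352/3, 736/3, …
ICs: h(0) = 0, h′(0) = 4.

f: a_k = 4, 16, 32, 128/3, 128/3, 512/15, …
h₀=f(r): pull back L_f along r ⇒ L₀.
h=∫h₀ ⇒ L = L₀·Dx.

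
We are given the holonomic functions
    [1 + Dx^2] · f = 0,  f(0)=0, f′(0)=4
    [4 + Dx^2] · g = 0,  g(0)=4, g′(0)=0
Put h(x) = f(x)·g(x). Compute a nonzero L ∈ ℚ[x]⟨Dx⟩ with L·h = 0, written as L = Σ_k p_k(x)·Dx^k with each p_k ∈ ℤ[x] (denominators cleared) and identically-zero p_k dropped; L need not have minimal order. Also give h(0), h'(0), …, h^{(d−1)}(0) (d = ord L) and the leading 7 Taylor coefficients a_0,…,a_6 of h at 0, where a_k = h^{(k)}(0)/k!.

f: a_k = 0, 4, 0, -2/3, 0, 1/30, 0, …
g: a_k = 4, 0, -8, 0, 8/3, 0, -16/45, …
Product ⇒ symmetric product L₀, ord ≤ 4.
L = 9 + 10·Dx^2 + Dx^4  (order 4).
h: a_k = 0, 16, 0, -104/3, 0, 242/15, 0, …
ICs: h(0) = 0, h′(0) = 16, h′′(0) = 0, h′′′(0) = -208.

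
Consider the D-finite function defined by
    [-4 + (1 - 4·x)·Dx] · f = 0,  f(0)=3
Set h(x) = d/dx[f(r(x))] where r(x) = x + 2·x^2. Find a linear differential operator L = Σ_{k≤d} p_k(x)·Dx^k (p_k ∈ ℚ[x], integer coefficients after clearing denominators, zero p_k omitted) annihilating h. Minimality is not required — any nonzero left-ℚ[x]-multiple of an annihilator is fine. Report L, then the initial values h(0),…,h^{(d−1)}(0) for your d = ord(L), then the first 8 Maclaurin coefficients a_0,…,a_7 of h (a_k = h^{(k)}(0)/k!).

f: a_k = 3, 12, 48, 192, 768, 3072, 12288, 49152, …
Substitute x→r, Dx→(1/r')Dx; clear ⇒ L₀.
Derive L from L₀ (diff closure).
L = (12 + 48·x + 96·x^2) + (-1 + 24·x^2 + 32·x^3)·Dx  (order 1).
h: a_k = 12, 144, 1152, 8448, 57600, 377856, 2408448, 15040512, …
ICs: h(0) = 12.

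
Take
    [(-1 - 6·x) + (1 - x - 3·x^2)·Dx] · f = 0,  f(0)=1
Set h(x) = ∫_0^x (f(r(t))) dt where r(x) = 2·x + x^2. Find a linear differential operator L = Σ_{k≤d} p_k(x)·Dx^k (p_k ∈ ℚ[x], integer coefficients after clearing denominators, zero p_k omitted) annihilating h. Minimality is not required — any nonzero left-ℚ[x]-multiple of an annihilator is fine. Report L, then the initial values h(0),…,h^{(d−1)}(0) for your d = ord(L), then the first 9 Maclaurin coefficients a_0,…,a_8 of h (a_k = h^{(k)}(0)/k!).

f: a_k = 1, 1, 4, 7, 19, 40, 97, 217, 508, …
L₀ from L_f via x↦r, Dx↦r'^{-1}Dx.
∫: right-multiply L₀ by Dx.
L = (2 + 26·x + 36·x^2 + 12·x^3)·Dx + (-1 + 2·x + 13·x^2 + 12·x^3 + 3·x^4)·Dx^2  (order 2).
h: a_k = 0, 1, 1, 17/3, 18, 392/5, 965/3, 9871/7, 6219, …
ICs: h(0) = 0, h′(0) = 1.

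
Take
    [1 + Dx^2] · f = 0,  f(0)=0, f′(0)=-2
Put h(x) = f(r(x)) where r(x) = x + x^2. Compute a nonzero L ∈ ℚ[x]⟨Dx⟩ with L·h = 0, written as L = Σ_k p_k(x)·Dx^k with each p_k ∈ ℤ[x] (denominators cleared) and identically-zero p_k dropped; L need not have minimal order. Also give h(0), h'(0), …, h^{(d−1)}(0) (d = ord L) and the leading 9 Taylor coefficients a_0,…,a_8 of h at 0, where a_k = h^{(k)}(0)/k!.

L = (1 + 6·x + 12·x^2 + 8·x^3) - 2·Dx + (1 + 2·x)·Dx^2  (order 2).
h: a_k = 0, -2, -2, 1/3, 1, 59/60, 1/4, -419/2520, -59/360, …
ICs: h(0) = 0, h′(0) = -2.

f: a_k = 0, -2, 0, 1/3, 0, -1/60, 0, 1/2520, 0, …
h₀=f(r): pull back L_f along r ⇒ L₀.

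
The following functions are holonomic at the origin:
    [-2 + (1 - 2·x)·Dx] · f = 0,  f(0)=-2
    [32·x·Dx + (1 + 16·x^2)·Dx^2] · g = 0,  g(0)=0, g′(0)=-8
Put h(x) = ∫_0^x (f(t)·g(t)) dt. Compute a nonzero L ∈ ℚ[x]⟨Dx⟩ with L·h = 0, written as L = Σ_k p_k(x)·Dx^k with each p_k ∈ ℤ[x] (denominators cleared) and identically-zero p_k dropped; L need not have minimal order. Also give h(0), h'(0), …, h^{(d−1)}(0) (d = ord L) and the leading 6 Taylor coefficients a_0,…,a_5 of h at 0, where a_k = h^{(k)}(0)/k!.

f: a_k = -2, -4, -8, -16, -32, -64, …
g: a_k = 0, -8, 0, 128/3, 0, -2048/5, …
Sym-product of L_f,L_g gives L₀ (≤ ord 2).
Integrate: L := L₀·Dx.
L = 64·x·Dx + (4 - 32·x + 128·x^2)·Dx^2 + (-1 + 2·x - 16·x^2 + 32·x^3)·Dx^3  (order 3).
h: a_k = 0, 0, 8, 32/3, -16/3, -128/15, …
ICs: h(0) = 0, h′(0) = 0, h′′(0) = 16.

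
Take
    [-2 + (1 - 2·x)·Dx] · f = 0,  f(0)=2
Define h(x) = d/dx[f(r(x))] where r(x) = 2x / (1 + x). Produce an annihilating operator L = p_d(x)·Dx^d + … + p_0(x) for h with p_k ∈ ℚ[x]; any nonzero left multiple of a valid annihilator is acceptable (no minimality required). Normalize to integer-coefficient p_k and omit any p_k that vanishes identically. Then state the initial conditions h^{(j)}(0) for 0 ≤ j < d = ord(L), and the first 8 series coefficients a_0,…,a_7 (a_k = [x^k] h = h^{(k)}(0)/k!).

L = 6 + (-1 + 3·x)·Dx  (order 1).
h: a_k = 8, 48, 216, 864, 3240, 11664, 40824, 139968, …
ICs: h(0) = 8.

f: a_k = 2, 4, 8, 16, 32, 64, 128, 256, …
L₀ from L_f via x↦r, Dx↦r'^{-1}Dx.
Differentiate: ansatz ord ≤ ord L₀ ⇒ L.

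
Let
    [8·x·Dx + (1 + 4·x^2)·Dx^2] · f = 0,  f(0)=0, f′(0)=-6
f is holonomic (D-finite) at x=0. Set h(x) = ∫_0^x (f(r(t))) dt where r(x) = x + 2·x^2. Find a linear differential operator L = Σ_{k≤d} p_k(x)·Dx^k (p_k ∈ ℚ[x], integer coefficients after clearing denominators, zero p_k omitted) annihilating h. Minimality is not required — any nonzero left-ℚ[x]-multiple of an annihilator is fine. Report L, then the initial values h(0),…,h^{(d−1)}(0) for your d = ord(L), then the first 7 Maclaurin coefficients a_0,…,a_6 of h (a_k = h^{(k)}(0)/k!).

f: a_k = 0, -6, 0, 8, 0, -96/5, 0, …
Change of var in L_f (x↦r) gives L₀.
h=∫₀ˣh₀: take L = L₀·Dx.
L = (-4 + 8·x + 64·x^2 + 192·x^3 + 192·x^4)·Dx^2 + (1 + 4·x + 4·x^2 + 32·x^3 + 80·x^4 + 64·x^5)·Dx^3  (order 3).
h: a_k = 0, 0, -3, -4, 2, 48/5, 64/5, …
ICs: h(0) = 0, h′(0) = 0, h′′(0) = -6.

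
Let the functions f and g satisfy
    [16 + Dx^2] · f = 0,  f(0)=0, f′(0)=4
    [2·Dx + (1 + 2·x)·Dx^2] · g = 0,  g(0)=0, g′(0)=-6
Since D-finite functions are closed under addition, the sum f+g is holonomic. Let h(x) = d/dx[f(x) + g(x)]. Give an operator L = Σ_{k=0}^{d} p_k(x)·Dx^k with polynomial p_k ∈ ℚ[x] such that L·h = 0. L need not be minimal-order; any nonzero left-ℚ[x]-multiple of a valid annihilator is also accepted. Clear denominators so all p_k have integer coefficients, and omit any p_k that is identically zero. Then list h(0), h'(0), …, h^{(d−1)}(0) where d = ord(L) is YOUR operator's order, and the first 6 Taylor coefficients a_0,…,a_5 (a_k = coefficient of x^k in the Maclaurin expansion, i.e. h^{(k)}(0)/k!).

L = (160 + 256·x + 256·x^2) + (48 + 224·x + 384·x^2 + 256·x^3)·Dx + (10 + 16·x + 16·x^2)·Dx^2 + (3 + 14·x + 24·x^2 + 16·x^3)·Dx^3  (order 3).
h: a_k = -2, 12, -56, 48, -160/3, 192, …
ICs: h(0) = -2, h′(0) = 12, h′′(0) = -112.

f: a_k = 0, 4, 0, -32/3, 0, 128/15, …
g: a_k = 0, -6, 6, -8, 12, -96/5, …
Sum ⇒ L₀ = lclm(L_f,L_g) in ℚ(x)⟨Dx⟩.
Derive L from L₀ (diff closure).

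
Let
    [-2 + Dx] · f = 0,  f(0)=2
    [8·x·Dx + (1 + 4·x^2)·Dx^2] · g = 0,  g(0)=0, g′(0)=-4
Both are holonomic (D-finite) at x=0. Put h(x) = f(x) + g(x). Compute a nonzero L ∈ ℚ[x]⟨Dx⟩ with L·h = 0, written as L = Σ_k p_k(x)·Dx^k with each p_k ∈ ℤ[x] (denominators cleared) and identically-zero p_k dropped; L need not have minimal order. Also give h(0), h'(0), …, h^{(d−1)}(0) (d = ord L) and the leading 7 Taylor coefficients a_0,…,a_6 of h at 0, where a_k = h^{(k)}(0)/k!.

f: a_k = 2, 4, 4, 8/3, 4/3, 8/15, 8/45, …
g: a_k = 0, -4, 0, 16/3, 0, -64/5, 0, …
Sum ⇒ L₀ = lclm(L_f,L_g) in ℚ(x)⟨Dx⟩.
L = (8 - 32·x - 32·x^2)·Dx + (-6 + 12·x + 8·x^2 - 16·x^3)·Dx^2 + (1 + 2·x + 4·x^2 + 8·x^3)·Dx^3  (order 3).
h: a_k = 2, 0, 4, 8, 4/3, -184/15, 8/45, …
ICs: h(0) = 2, h′(0) = 0, h′′(0) = 8.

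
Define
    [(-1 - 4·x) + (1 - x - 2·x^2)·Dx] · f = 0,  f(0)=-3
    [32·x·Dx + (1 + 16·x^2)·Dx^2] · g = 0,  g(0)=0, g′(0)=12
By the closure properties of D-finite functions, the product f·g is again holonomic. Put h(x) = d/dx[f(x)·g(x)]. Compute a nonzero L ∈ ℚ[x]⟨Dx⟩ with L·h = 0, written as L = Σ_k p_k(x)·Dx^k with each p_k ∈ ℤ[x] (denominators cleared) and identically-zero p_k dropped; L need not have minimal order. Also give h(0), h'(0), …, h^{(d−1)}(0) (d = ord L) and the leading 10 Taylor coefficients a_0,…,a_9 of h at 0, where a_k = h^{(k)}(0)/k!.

f: a_k = -3, -3, -9, -15, -33, -63, -129, -255, -513, -1023, …
g: a_k = 0, 12, 0, -64, 0, 3072/5, 0, -49152/7, 0, 262144/3, …
L₀ := L_f ⊗_s L_g (sym. prod.), ord ≤ 2.
h=h₀': d/dx-closure on L₀ ⇒ L.
L = (-36 + 2880·x^2 + 6144·x^3 + 18432·x^4) + (11 + 60·x - 144·x^2 - 64·x^3 + 6144·x^4 + 12288·x^5)·Dx + (-1 - 7·x - 54·x^2 - 48·x^3 - 512·x^4 + 1024·x^5 + 1536·x^6)·Dx^2  (order 2).
h: a_k = -36, -72, 252, 48, -8316, -49176/5, 563484/5, 717984/7, -68393988/35, -13403704/7, …
ICs: h(0) = -36, h′(0) = -72.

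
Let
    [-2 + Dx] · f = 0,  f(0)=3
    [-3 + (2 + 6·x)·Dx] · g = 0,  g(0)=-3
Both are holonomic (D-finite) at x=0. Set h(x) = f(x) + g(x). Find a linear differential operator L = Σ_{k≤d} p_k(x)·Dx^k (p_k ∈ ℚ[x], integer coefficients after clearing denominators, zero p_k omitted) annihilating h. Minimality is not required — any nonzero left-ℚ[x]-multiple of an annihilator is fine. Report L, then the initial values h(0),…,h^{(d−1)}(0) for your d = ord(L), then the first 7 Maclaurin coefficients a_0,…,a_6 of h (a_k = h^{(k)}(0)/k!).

L = (42 + 72·x) + (-25 - 96·x - 144·x^2)·Dx + (2 + 30·x + 72·x^2)·Dx^2  (order 2).
h: a_k = 0, 3/2, 75/8, -17/16, 1471/128, -24491/1280, 693001/15360, …
ICs: h(0) = 0, h′(0) = 3/2.

f: a_k = 3, 6, 6, 4, 2, 4/5, 4/15, …
g: a_k = -3, -9/2, 27/8, -81/16, 1215/128, -5103/256, 45927/1024, …
Weyl lclm of L_f,L_g ⇒ L₀ (ord ≤ 2).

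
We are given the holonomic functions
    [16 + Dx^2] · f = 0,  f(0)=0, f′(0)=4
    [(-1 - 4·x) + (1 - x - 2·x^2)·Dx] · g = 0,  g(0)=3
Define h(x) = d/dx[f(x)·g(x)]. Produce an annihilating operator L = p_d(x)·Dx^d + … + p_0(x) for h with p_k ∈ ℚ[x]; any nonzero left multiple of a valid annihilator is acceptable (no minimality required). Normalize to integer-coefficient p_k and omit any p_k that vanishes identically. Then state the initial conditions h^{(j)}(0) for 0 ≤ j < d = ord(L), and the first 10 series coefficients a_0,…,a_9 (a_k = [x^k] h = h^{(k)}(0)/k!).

f: a_k = 0, 4, 0, -32/3, 0, 128/15, 0, -1024/315, 0, 2048/2835, …
g: a_k = 3, 3, 9, 15, 33, 63, 129, 255, 513, 1023, …
L₀ := L_f ⊗_s L_g (sym. prod.), ord ≤ 2.
Differentiate: ansatz ord ≤ ord L₀ ⇒ L.
L = (4 - 128·x - 192·x^2 + 256·x^3 + 256·x^4) + (-5 - 12·x + 48·x^2 + 64·x^3)·Dx + (3 - 7·x - 10·x^2 + 16·x^3 + 16·x^4)·Dx^2  (order 2).
h: a_k = 12, 24, 12, 112, 308, 3528/5, 4852/3, 391648/105, 879332/105, 3521080/189, …
ICs: h(0) = 12, h′(0) = 24.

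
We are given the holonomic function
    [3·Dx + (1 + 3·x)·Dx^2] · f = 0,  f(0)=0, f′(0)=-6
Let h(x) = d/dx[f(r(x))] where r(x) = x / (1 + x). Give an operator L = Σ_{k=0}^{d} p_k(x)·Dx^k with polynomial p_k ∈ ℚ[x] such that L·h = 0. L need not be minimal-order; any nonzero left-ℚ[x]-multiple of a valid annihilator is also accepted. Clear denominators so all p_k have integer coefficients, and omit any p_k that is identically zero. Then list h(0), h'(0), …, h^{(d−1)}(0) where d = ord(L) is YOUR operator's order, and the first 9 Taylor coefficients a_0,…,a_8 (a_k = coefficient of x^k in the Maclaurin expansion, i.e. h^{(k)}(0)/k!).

L = (5 + 8·x) + (1 + 5·x + 4·x^2)·Dx  (order 1).
h: a_k = -6, 30, -126, 510, -2046, 8190, -32766, 131070, -524286, …
ICs: h(0) = -6.

f: a_k = 0, -6, 9, -18, 81/2, -486/5, 243, -4374/7, 6561/4, …
Change of var in L_f (x↦r) gives L₀.
h=h₀': d/dx-closure on L₀ ⇒ L.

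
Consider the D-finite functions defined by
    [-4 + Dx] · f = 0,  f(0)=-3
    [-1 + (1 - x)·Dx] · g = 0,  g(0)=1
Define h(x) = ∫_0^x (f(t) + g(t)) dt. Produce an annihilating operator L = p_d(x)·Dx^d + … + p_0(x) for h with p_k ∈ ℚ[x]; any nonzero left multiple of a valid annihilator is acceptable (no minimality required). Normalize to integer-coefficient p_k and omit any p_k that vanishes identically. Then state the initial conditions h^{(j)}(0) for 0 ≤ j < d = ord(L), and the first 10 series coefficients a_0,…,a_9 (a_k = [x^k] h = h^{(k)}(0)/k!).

f: a_k = -3, -12, -24, -32, -32, -128/5, -256/15, -1024/105, -512/105, -2048/945, …
g: a_k = 1, 1, 1, 1, 1, 1, 1, 1, 1, 1, …
h₀=f+g: left-lcm gives L₀, ord ≤ 2.
h=∫h₀ ⇒ L = L₀·Dx.
L = (-8 + 16·x)·Dx + (14 - 32·x + 16·x^2)·Dx^2 + (-3 + 7·x - 4·x^2)·Dx^3  (order 3).
h: a_k = 0, -2, -11/2, -23/3, -31/4, -31/5, -41/10, -241/105, -919/840, -407/945, …
ICs: h(0) = 0, h′(0) = -2, h′′(0) = -11.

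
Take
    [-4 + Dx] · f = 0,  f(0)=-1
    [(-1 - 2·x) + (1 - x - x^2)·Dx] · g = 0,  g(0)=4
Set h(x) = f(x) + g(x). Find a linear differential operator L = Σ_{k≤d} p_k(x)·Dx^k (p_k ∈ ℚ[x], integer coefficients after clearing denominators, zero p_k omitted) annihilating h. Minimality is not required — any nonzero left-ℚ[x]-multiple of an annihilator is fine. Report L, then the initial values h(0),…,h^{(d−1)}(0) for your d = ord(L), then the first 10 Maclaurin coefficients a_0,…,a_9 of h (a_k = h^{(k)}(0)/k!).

L = (8·x + 72·x^2 + 32·x^3) + (12 - 38·x - 22·x^2 + 32·x^3 + 16·x^4)·Dx + (-3 + 9·x + x^2 - 10·x^3 - 4·x^4)·Dx^2  (order 2).
h: a_k = 3, 0, 0, 4/3, 28/3, 352/15, 2084/45, 25436/315, 42328/315, 621652/2835, …
ICs: h(0) = 3, h′(0) = 0.

f: a_k = -1, -4, -8, -32/3, -32/3, -128/15, -256/45, -1024/315, -512/315, -2048/2835, …
g: a_k = 4, 4, 8, 12, 20, 32, 52, 84, 136, 220, …
h₀=f+g: left-lcm gives L₀, ord ≤ 2.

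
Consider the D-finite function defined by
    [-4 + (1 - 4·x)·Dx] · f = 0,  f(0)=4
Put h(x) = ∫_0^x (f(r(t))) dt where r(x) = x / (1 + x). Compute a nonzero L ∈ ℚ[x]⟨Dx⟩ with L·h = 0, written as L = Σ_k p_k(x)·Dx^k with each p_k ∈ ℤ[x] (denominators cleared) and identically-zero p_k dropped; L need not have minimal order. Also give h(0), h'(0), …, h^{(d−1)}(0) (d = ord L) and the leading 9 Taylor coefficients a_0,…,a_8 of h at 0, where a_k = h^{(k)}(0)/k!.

L = 4·Dx + (-1 + 2·x + 3·x^2)·Dx^2  (order 2).
h: a_k = 0, 4, 8, 16, 36, 432/5, 216, 3888/7, 1458, …
ICs: h(0) = 0, h′(0) = 4.

f: a_k = 4, 16, 64, 256, 1024, 4096, 16384, 65536, 262144, …
Change of var in L_f (x↦r) gives L₀.
h=∫h₀ ⇒ L = L₀·Dx.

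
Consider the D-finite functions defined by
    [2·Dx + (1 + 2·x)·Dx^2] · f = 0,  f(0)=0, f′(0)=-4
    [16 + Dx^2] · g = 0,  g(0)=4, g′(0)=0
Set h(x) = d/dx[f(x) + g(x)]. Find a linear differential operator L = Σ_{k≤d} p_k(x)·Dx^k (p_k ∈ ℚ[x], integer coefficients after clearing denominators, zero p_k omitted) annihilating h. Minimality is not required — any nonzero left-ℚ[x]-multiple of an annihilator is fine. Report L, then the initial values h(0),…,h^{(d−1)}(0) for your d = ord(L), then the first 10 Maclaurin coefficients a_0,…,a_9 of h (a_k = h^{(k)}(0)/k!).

f: a_k = 0, -4, 4, -16/3, 8, -64/5, 64/3, -256/7, 64, -1024/9, …
g: a_k = 4, 0, -32, 0, 128/3, 0, -1024/45, 0, 2048/315, 0, …
L₀ := lclm(L_f,L_g); ord L₀ ≤ 2+2.
Differentiate: ansatz ord ≤ ord L₀ ⇒ L.
L = (160 + 256·x + 256·x^2) + (48 + 224·x + 384·x^2 + 256·x^3)·Dx + (10 + 16·x + 16·x^2)·Dx^2 + (3 + 14·x + 24·x^2 + 16·x^3)·Dx^3  (order 3).
h: a_k = -4, -56, -16, 608/3, -64, -128/15, -256, 177664/315, -1024, 5773312/2835, …
ICs: h(0) = -4, h′(0) = -56, h′′(0) = -32.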